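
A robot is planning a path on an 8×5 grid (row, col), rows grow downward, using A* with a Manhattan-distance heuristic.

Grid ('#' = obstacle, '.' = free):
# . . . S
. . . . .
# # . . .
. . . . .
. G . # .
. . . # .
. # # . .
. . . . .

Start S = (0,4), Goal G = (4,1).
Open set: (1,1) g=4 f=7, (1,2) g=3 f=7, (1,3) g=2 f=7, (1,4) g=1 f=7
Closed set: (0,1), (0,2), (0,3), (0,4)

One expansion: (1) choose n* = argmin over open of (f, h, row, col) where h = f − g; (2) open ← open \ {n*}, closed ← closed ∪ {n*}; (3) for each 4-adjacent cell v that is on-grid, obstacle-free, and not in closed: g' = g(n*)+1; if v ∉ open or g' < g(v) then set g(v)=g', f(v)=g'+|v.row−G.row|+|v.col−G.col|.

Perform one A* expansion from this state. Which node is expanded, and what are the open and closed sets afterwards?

step 1: expand (1,1) (f=7, h=3) → closed; open now [(1,0) g=5 f=9, (1,2) g=3 f=7, (1,3) g=2 f=7, (1,4) g=1 f=7]

expanded=(1,1); open=[(1,0) g=5 f=9, (1,2) g=3 f=7, (1,3) g=2 f=7, (1,4) g=1 f=7]; closed=[(0,1), (0,2), (0,3), (0,4), (1,1)]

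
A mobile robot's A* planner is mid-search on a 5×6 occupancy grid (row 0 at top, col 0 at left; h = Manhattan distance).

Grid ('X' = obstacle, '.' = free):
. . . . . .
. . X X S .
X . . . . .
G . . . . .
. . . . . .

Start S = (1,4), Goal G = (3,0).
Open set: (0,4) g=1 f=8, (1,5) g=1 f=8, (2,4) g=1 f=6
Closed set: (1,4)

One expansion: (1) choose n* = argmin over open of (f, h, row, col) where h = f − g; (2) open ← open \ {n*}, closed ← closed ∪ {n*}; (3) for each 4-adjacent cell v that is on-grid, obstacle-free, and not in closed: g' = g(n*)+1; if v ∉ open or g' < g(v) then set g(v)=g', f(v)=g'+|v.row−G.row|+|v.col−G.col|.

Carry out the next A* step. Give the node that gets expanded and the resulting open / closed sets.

step 1: expand (2,4) (f=6, h=5) → closed; open now [(0,4) g=1 f=8, (1,5) g=1 f=8, (2,3) g=2 f=6, (2,5) g=2 f=8, (3,4) g=2 f=6]

expanded=(2,4); open=[(0,4) g=1 f=8, (1,5) g=1 f=8, (2,3) g=2 f=6, (2,5) g=2 f=8, (3,4) g=2 f=6]; closed=[(1,4), (2,4)]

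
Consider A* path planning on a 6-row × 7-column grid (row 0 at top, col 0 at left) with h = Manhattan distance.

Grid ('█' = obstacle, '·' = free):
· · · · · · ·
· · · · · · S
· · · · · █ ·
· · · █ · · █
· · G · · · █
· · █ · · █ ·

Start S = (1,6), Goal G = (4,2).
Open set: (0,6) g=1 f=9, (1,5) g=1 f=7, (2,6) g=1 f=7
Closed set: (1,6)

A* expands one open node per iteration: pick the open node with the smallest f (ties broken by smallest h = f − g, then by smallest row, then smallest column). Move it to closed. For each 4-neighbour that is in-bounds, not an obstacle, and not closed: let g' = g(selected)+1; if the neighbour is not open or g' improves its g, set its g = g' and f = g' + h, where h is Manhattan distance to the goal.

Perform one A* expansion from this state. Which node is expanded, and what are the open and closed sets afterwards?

expanded=(1,5); open=[(0,5) g=2 f=9, (0,6) g=1 f=9, (1,4) g=2 f=7, (2,6) g=1 f=7]; closed=[(1,5), (1,6)]

step 1: expand (1,5) (f=7, h=6) → closed; open now [(0,5) g=2 f=9, (0,6) g=1 f=9, (1,4) g=2 f=7, (2,6) g=1 f=7]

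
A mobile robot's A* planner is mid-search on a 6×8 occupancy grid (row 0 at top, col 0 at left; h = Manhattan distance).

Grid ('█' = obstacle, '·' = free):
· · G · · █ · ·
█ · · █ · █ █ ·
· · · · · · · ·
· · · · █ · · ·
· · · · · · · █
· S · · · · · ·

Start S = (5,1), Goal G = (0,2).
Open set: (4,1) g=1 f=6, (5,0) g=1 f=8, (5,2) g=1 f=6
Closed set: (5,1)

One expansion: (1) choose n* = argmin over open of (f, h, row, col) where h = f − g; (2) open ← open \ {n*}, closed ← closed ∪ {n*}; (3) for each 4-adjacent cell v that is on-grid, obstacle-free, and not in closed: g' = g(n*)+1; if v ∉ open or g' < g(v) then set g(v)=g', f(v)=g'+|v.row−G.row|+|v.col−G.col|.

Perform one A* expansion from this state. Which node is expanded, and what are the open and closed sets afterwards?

expanded=(4,1); open=[(3,1) g=2 f=6, (4,0) g=2 f=8, (4,2) g=2 f=6, (5,0) g=1 f=8, (5,2) g=1 f=6]; closed=[(4,1), (5,1)]

step 1: expand (4,1) (f=6, h=5) → closed; open now [(3,1) g=2 f=6, (4,0) g=2 f=8, (4,2) g=2 f=6, (5,0) g=1 f=8, (5,2) g=1 f=6]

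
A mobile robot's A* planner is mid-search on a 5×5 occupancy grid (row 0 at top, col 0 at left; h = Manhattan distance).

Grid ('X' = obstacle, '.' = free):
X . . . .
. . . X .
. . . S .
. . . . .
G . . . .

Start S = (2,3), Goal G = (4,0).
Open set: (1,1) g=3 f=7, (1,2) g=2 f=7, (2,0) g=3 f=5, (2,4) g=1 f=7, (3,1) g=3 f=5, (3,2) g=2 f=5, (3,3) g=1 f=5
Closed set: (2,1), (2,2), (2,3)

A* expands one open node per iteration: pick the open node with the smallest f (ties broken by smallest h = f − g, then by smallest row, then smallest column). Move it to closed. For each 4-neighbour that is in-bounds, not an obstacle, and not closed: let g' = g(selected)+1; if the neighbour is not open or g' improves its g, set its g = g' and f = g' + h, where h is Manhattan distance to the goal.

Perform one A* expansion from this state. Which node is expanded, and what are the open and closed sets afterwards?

expanded=(2,0); open=[(1,0) g=4 f=7, (1,1) g=3 f=7, (1,2) g=2 f=7, (2,4) g=1 f=7, (3,0) g=4 f=5, (3,1) g=3 f=5, (3,2) g=2 f=5, (3,3) g=1 f=5]; closed=[(2,0), (2,1), (2,2), (2,3)]

step 1: expand (2,0) (f=5, h=2) → closed; open now [(1,0) g=4 f=7, (1,1) g=3 f=7, (1,2) g=2 f=7, (2,4) g=1 f=7, (3,0) g=4 f=5, (3,1) g=3 f=5, (3,2) g=2 f=5, (3,3) g=1 f=5]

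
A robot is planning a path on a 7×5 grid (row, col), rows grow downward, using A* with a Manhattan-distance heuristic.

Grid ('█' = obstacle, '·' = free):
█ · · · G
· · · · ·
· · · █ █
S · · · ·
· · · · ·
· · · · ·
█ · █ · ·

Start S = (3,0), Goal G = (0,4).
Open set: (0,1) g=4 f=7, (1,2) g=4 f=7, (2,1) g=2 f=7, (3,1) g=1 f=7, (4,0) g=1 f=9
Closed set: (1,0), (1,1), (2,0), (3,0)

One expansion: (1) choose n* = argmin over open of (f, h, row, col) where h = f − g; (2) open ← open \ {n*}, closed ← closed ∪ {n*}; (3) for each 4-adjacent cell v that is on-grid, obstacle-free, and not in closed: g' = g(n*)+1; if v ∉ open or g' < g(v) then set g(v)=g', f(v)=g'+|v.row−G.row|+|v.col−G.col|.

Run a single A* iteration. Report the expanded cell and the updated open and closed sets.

expanded=(0,1); open=[(0,2) g=5 f=7, (1,2) g=4 f=7, (2,1) g=2 f=7, (3,1) g=1 f=7, (4,0) g=1 f=9]; closed=[(0,1), (1,0), (1,1), (2,0), (3,0)]

step 1: expand (0,1) (f=7, h=3) → closed; open now [(0,2) g=5 f=7, (1,2) g=4 f=7, (2,1) g=2 f=7, (3,1) g=1 f=7, (4,0) g=1 f=9]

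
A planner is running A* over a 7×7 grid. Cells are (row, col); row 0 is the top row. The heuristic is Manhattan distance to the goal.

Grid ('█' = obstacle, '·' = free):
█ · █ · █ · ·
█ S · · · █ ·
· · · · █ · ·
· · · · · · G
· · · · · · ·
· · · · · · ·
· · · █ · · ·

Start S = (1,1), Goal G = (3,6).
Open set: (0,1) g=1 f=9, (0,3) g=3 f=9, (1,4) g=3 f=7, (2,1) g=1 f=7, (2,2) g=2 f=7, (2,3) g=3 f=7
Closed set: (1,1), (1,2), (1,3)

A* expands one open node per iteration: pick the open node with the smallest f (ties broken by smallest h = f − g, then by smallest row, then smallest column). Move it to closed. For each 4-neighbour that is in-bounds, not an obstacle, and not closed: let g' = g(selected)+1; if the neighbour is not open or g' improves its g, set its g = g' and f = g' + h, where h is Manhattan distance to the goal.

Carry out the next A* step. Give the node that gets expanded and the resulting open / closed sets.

step 1: expand (1,4) (f=7, h=4) → closed; open now [(0,1) g=1 f=9, (0,3) g=3 f=9, (2,1) g=1 f=7, (2,2) g=2 f=7, (2,3) g=3 f=7]

expanded=(1,4); open=[(0,1) g=1 f=9, (0,3) g=3 f=9, (2,1) g=1 f=7, (2,2) g=2 f=7, (2,3) g=3 f=7]; closed=[(1,1), (1,2), (1,3), (1,4)]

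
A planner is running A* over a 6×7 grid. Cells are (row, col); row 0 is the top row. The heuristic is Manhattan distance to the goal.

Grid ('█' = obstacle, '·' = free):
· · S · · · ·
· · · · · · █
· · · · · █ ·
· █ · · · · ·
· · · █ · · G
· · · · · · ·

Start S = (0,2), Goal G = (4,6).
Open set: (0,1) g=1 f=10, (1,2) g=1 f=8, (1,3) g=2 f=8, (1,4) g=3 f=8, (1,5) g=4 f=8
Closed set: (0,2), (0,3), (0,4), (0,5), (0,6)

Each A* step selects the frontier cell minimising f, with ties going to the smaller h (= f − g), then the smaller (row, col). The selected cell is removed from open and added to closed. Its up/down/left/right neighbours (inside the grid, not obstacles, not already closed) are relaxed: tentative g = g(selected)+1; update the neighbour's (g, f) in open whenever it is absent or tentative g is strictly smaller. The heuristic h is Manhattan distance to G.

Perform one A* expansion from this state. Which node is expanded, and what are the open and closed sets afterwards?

step 1: expand (1,5) (f=8, h=4) → closed; open now [(0,1) g=1 f=10, (1,2) g=1 f=8, (1,3) g=2 f=8, (1,4) g=3 f=8]

expanded=(1,5); open=[(0,1) g=1 f=10, (1,2) g=1 f=8, (1,3) g=2 f=8, (1,4) g=3 f=8]; closed=[(0,2), (0,3), (0,4), (0,5), (0,6), (1,5)]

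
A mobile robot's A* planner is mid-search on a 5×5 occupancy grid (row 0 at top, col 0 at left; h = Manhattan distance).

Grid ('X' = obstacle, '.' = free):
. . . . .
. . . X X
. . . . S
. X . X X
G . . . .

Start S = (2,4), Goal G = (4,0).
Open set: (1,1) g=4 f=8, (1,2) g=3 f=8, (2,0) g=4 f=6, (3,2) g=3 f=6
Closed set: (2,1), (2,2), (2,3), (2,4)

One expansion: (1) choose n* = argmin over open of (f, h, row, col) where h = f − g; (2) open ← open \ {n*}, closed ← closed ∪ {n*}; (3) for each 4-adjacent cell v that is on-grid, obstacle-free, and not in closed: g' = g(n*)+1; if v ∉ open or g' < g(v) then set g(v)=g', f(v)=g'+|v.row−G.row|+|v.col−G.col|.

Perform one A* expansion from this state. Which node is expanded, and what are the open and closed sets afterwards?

expanded=(2,0); open=[(1,0) g=5 f=8, (1,1) g=4 f=8, (1,2) g=3 f=8, (3,0) g=5 f=6, (3,2) g=3 f=6]; closed=[(2,0), (2,1), (2,2), (2,3), (2,4)]

step 1: expand (2,0) (f=6, h=2) → closed; open now [(1,0) g=5 f=8, (1,1) g=4 f=8, (1,2) g=3 f=8, (3,0) g=5 f=6, (3,2) g=3 f=6]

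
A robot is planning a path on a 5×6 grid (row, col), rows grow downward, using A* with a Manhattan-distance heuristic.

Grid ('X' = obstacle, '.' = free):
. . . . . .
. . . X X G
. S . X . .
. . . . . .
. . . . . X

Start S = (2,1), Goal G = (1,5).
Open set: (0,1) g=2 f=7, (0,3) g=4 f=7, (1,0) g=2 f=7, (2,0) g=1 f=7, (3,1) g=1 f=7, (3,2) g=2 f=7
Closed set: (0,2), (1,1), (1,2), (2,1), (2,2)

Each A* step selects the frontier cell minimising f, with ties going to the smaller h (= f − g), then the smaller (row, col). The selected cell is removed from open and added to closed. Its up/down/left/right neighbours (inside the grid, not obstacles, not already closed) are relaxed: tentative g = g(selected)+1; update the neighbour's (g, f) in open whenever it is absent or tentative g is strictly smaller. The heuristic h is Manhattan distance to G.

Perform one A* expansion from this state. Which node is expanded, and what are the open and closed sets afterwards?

step 1: expand (0,3) (f=7, h=3) → closed; open now [(0,1) g=2 f=7, (0,4) g=5 f=7, (1,0) g=2 f=7, (2,0) g=1 f=7, (3,1) g=1 f=7, (3,2) g=2 f=7]

expanded=(0,3); open=[(0,1) g=2 f=7, (0,4) g=5 f=7, (1,0) g=2 f=7, (2,0) g=1 f=7, (3,1) g=1 f=7, (3,2) g=2 f=7]; closed=[(0,2), (0,3), (1,1), (1,2), (2,1), (2,2)]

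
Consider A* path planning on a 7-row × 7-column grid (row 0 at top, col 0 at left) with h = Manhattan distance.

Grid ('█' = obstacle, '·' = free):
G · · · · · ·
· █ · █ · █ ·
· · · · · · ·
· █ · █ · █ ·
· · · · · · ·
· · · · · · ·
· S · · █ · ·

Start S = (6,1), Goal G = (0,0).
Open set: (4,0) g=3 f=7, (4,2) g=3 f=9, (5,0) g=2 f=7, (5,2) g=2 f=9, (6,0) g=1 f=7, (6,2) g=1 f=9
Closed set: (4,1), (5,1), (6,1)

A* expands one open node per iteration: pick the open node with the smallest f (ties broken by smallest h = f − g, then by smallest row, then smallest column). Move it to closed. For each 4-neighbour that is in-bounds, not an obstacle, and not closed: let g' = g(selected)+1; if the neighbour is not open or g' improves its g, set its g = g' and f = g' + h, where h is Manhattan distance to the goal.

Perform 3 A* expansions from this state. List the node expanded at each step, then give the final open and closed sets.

step 1: expand (4,0) (f=7, h=4) → closed; open now [(3,0) g=4 f=7, (4,2) g=3 f=9, (5,0) g=2 f=7, (5,2) g=2 f=9, (6,0) g=1 f=7, (6,2) g=1 f=9]
step 2: expand (3,0) (f=7, h=3) → closed; open now [(2,0) g=5 f=7, (4,2) g=3 f=9, (5,0) g=2 f=7, (5,2) g=2 f=9, (6,0) g=1 f=7, (6,2) g=1 f=9]
step 3: expand (2,0) (f=7, h=2) → closed; open now [(1,0) g=6 f=7, (2,1) g=6 f=9, (4,2) g=3 f=9, (5,0) g=2 f=7, (5,2) g=2 f=9, (6,0) g=1 f=7, (6,2) g=1 f=9]

order=[(4,0) → (3,0) → (2,0)]; open=[(1,0) g=6 f=7, (2,1) g=6 f=9, (4,2) g=3 f=9, (5,0) g=2 f=7, (5,2) g=2 f=9, (6,0) g=1 f=7, (6,2) g=1 f=9]; closed=[(2,0), (3,0), (4,0), (4,1), (5,1), (6,1)]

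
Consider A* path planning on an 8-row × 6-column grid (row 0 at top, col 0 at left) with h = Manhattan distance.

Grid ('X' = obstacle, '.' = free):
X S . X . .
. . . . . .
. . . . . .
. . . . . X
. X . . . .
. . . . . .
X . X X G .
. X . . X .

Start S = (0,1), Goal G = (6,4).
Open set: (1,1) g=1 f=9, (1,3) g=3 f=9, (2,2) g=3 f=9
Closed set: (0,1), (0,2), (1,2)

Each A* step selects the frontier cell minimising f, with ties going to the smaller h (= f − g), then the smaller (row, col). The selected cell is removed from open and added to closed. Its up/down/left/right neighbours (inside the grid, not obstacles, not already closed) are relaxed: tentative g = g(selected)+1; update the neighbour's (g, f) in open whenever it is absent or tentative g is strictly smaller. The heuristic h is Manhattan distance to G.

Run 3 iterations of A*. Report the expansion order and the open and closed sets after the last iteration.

order=[(1,3) → (1,4) → (2,4)]; open=[(0,4) g=5 f=11, (1,1) g=1 f=9, (1,5) g=5 f=11, (2,2) g=3 f=9, (2,3) g=4 f=9, (2,5) g=6 f=11, (3,4) g=6 f=9]; closed=[(0,1), (0,2), (1,2), (1,3), (1,4), (2,4)]

step 1: expand (1,3) (f=9, h=6) → closed; open now [(1,1) g=1 f=9, (1,4) g=4 f=9, (2,2) g=3 f=9, (2,3) g=4 f=9]
step 2: expand (1,4) (f=9, h=5) → closed; open now [(0,4) g=5 f=11, (1,1) g=1 f=9, (1,5) g=5 f=11, (2,2) g=3 f=9, (2,3) g=4 f=9, (2,4) g=5 f=9]
step 3: expand (2,4) (f=9, h=4) → closed; open now [(0,4) g=5 f=11, (1,1) g=1 f=9, (1,5) g=5 f=11, (2,2) g=3 f=9, (2,3) g=4 f=9, (2,5) g=6 f=11, (3,4) g=6 f=9]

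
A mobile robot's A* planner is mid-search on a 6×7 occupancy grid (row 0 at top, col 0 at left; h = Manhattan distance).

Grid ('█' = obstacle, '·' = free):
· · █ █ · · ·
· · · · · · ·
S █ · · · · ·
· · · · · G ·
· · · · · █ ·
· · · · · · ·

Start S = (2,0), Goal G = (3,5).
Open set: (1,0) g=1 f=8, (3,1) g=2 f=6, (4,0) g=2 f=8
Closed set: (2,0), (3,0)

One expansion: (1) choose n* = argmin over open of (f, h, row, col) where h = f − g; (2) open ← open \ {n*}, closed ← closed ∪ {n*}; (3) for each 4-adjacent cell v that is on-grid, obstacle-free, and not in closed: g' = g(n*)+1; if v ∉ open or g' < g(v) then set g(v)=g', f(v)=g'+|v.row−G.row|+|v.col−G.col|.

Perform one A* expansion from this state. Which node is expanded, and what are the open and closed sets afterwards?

expanded=(3,1); open=[(1,0) g=1 f=8, (3,2) g=3 f=6, (4,0) g=2 f=8, (4,1) g=3 f=8]; closed=[(2,0), (3,0), (3,1)]

step 1: expand (3,1) (f=6, h=4) → closed; open now [(1,0) g=1 f=8, (3,2) g=3 f=6, (4,0) g=2 f=8, (4,1) g=3 f=8]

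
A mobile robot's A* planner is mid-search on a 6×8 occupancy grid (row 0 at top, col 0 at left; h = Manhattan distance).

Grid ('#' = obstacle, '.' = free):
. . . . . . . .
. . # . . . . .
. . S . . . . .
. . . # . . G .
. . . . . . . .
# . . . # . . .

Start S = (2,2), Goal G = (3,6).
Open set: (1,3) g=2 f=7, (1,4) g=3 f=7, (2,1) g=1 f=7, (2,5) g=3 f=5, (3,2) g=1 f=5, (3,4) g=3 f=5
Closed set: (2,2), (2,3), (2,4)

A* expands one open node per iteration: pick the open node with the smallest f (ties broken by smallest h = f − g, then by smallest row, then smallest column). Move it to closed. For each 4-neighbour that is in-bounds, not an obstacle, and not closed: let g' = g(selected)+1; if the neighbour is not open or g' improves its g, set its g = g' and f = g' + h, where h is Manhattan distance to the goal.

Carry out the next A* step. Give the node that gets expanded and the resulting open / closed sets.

expanded=(2,5); open=[(1,3) g=2 f=7, (1,4) g=3 f=7, (1,5) g=4 f=7, (2,1) g=1 f=7, (2,6) g=4 f=5, (3,2) g=1 f=5, (3,4) g=3 f=5, (3,5) g=4 f=5]; closed=[(2,2), (2,3), (2,4), (2,5)]

step 1: expand (2,5) (f=5, h=2) → closed; open now [(1,3) g=2 f=7, (1,4) g=3 f=7, (1,5) g=4 f=7, (2,1) g=1 f=7, (2,6) g=4 f=5, (3,2) g=1 f=5, (3,4) g=3 f=5, (3,5) g=4 f=5]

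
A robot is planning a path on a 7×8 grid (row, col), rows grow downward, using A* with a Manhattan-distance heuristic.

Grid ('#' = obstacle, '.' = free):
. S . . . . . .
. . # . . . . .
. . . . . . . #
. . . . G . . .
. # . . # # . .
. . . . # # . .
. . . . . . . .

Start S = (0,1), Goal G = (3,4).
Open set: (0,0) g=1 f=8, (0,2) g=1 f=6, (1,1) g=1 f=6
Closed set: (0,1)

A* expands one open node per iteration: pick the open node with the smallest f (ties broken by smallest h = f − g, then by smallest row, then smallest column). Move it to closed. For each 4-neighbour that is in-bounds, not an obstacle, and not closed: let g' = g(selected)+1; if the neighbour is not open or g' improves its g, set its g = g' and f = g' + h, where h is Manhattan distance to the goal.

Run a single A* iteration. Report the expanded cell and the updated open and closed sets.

step 1: expand (0,2) (f=6, h=5) → closed; open now [(0,0) g=1 f=8, (0,3) g=2 f=6, (1,1) g=1 f=6]

expanded=(0,2); open=[(0,0) g=1 f=8, (0,3) g=2 f=6, (1,1) g=1 f=6]; closed=[(0,1), (0,2)]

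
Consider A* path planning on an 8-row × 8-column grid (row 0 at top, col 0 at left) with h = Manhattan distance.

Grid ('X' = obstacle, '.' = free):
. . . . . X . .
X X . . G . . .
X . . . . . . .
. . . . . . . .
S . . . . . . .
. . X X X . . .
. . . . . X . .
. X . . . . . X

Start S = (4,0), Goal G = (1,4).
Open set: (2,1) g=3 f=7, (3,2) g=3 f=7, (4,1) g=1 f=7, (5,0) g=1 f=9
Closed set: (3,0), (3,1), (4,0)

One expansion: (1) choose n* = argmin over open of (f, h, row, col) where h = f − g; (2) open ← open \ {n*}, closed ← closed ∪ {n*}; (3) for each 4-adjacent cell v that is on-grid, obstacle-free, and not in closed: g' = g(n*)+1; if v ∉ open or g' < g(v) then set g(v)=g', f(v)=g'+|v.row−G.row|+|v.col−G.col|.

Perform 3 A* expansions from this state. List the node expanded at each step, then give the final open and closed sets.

step 1: expand (2,1) (f=7, h=4) → closed; open now [(2,2) g=4 f=7, (3,2) g=3 f=7, (4,1) g=1 f=7, (5,0) g=1 f=9]
step 2: expand (2,2) (f=7, h=3) → closed; open now [(1,2) g=5 f=7, (2,3) g=5 f=7, (3,2) g=3 f=7, (4,1) g=1 f=7, (5,0) g=1 f=9]
step 3: expand (1,2) (f=7, h=2) → closed; open now [(0,2) g=6 f=9, (1,3) g=6 f=7, (2,3) g=5 f=7, (3,2) g=3 f=7, (4,1) g=1 f=7, (5,0) g=1 f=9]

order=[(2,1) → (2,2) → (1,2)]; open=[(0,2) g=6 f=9, (1,3) g=6 f=7, (2,3) g=5 f=7, (3,2) g=3 f=7, (4,1) g=1 f=7, (5,0) g=1 f=9]; closed=[(1,2), (2,1), (2,2), (3,0), (3,1), (4,0)]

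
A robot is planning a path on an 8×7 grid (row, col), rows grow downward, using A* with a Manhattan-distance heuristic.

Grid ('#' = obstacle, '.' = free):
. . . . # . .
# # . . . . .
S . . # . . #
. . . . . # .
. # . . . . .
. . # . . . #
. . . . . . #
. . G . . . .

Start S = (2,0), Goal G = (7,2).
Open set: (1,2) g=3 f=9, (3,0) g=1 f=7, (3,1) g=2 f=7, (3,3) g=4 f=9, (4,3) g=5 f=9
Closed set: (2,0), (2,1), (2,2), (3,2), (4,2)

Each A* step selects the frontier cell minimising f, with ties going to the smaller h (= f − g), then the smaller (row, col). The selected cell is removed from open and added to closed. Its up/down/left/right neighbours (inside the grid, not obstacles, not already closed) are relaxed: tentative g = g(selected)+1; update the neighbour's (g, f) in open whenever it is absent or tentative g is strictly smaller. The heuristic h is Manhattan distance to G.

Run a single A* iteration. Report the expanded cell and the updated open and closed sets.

expanded=(3,1); open=[(1,2) g=3 f=9, (3,0) g=1 f=7, (3,3) g=4 f=9, (4,3) g=5 f=9]; closed=[(2,0), (2,1), (2,2), (3,1), (3,2), (4,2)]

step 1: expand (3,1) (f=7, h=5) → closed; open now [(1,2) g=3 f=9, (3,0) g=1 f=7, (3,3) g=4 f=9, (4,3) g=5 f=9]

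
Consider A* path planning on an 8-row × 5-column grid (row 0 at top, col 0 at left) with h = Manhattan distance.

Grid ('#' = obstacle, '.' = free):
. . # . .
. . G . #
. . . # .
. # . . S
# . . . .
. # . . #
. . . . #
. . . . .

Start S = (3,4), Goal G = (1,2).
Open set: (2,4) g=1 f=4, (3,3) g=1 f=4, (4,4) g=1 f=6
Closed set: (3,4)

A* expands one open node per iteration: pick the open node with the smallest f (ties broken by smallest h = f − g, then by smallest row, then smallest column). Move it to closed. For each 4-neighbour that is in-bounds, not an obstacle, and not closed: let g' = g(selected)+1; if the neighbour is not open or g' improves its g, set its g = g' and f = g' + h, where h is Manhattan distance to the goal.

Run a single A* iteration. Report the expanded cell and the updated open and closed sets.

step 1: expand (2,4) (f=4, h=3) → closed; open now [(3,3) g=1 f=4, (4,4) g=1 f=6]

expanded=(2,4); open=[(3,3) g=1 f=4, (4,4) g=1 f=6]; closed=[(2,4), (3,4)]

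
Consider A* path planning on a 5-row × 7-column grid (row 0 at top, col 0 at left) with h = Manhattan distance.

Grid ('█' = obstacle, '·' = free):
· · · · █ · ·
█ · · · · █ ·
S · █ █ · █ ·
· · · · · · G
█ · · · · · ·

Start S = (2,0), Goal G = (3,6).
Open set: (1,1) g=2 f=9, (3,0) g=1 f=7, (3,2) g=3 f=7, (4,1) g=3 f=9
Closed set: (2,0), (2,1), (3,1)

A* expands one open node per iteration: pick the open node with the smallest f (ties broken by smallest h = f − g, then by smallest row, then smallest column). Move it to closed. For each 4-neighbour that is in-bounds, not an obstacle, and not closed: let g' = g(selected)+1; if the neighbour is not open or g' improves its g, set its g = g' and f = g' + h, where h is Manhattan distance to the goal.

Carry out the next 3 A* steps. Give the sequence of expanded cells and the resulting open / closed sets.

order=[(3,2) → (3,3) → (3,4)]; open=[(1,1) g=2 f=9, (2,4) g=6 f=9, (3,0) g=1 f=7, (3,5) g=6 f=7, (4,1) g=3 f=9, (4,2) g=4 f=9, (4,3) g=5 f=9, (4,4) g=6 f=9]; closed=[(2,0), (2,1), (3,1), (3,2), (3,3), (3,4)]

step 1: expand (3,2) (f=7, h=4) → closed; open now [(1,1) g=2 f=9, (3,0) g=1 f=7, (3,3) g=4 f=7, (4,1) g=3 f=9, (4,2) g=4 f=9]
step 2: expand (3,3) (f=7, h=3) → closed; open now [(1,1) g=2 f=9, (3,0) g=1 f=7, (3,4) g=5 f=7, (4,1) g=3 f=9, (4,2) g=4 f=9, (4,3) g=5 f=9]
step 3: expand (3,4) (f=7, h=2) → closed; open now [(1,1) g=2 f=9, (2,4) g=6 f=9, (3,0) g=1 f=7, (3,5) g=6 f=7, (4,1) g=3 f=9, (4,2) g=4 f=9, (4,3) g=5 f=9, (4,4) g=6 f=9]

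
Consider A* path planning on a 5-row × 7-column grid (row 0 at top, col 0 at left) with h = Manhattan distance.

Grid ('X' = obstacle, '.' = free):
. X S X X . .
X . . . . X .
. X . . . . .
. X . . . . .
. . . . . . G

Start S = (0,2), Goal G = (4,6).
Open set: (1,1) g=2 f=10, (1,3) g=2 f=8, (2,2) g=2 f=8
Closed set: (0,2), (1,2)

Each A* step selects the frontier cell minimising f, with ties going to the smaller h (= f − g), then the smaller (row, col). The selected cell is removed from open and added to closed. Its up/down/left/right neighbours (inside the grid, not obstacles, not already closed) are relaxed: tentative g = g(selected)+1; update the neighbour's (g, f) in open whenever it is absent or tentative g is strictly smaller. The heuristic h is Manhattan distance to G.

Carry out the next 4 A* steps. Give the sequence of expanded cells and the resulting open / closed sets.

order=[(1,3) → (1,4) → (2,4) → (2,5)]; open=[(1,1) g=2 f=10, (2,2) g=2 f=8, (2,3) g=3 f=8, (2,6) g=6 f=8, (3,4) g=5 f=8, (3,5) g=6 f=8]; closed=[(0,2), (1,2), (1,3), (1,4), (2,4), (2,5)]

step 1: expand (1,3) (f=8, h=6) → closed; open now [(1,1) g=2 f=10, (1,4) g=3 f=8, (2,2) g=2 f=8, (2,3) g=3 f=8]
step 2: expand (1,4) (f=8, h=5) → closed; open now [(1,1) g=2 f=10, (2,2) g=2 f=8, (2,3) g=3 f=8, (2,4) g=4 f=8]
step 3: expand (2,4) (f=8, h=4) → closed; open now [(1,1) g=2 f=10, (2,2) g=2 f=8, (2,3) g=3 f=8, (2,5) g=5 f=8, (3,4) g=5 f=8]
step 4: expand (2,5) (f=8, h=3) → closed; open now [(1,1) g=2 f=10, (2,2) g=2 f=8, (2,3) g=3 f=8, (2,6) g=6 f=8, (3,4) g=5 f=8, (3,5) g=6 f=8]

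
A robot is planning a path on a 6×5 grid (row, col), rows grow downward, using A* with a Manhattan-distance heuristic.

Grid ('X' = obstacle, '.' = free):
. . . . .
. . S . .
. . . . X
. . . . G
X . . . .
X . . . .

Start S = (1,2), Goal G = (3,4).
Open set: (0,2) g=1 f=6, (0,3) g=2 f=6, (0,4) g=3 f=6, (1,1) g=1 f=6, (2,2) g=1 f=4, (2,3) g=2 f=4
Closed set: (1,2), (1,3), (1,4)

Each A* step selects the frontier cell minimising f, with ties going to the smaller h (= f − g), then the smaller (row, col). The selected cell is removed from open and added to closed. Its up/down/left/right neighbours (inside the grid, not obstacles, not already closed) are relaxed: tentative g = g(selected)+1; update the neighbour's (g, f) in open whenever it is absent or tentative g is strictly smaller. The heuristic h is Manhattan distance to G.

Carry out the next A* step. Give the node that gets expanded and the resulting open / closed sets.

step 1: expand (2,3) (f=4, h=2) → closed; open now [(0,2) g=1 f=6, (0,3) g=2 f=6, (0,4) g=3 f=6, (1,1) g=1 f=6, (2,2) g=1 f=4, (3,3) g=3 f=4]

expanded=(2,3); open=[(0,2) g=1 f=6, (0,3) g=2 f=6, (0,4) g=3 f=6, (1,1) g=1 f=6, (2,2) g=1 f=4, (3,3) g=3 f=4]; closed=[(1,2), (1,3), (1,4), (2,3)]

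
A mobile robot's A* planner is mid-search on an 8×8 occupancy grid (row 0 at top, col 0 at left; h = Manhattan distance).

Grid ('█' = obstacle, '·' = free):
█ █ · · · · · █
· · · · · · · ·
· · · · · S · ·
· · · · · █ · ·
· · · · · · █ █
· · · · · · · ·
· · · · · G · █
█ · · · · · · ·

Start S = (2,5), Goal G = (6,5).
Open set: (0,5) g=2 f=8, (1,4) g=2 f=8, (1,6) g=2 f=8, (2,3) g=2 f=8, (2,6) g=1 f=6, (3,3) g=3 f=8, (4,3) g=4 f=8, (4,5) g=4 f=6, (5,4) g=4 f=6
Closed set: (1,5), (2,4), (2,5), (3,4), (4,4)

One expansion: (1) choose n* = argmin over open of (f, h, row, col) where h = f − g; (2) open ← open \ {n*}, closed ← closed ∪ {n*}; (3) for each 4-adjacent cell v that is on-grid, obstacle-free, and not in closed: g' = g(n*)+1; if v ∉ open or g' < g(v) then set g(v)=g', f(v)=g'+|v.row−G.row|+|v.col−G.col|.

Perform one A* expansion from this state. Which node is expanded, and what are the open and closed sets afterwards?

step 1: expand (4,5) (f=6, h=2) → closed; open now [(0,5) g=2 f=8, (1,4) g=2 f=8, (1,6) g=2 f=8, (2,3) g=2 f=8, (2,6) g=1 f=6, (3,3) g=3 f=8, (4,3) g=4 f=8, (5,4) g=4 f=6, (5,5) g=5 f=6]

expanded=(4,5); open=[(0,5) g=2 f=8, (1,4) g=2 f=8, (1,6) g=2 f=8, (2,3) g=2 f=8, (2,6) g=1 f=6, (3,3) g=3 f=8, (4,3) g=4 f=8, (5,4) g=4 f=6, (5,5) g=5 f=6]; closed=[(1,5), (2,4), (2,5), (3,4), (4,4), (4,5)]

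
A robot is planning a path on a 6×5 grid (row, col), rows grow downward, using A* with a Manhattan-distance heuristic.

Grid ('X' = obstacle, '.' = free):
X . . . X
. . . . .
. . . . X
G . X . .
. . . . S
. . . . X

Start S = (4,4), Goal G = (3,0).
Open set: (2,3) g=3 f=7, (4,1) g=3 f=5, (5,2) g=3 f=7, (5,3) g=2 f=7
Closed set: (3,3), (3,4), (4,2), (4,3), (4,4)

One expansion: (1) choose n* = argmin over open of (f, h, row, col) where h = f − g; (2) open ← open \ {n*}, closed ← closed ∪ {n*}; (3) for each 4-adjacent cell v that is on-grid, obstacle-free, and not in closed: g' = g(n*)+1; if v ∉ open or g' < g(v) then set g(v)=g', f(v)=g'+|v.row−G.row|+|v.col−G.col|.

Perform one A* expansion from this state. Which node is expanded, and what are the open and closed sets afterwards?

step 1: expand (4,1) (f=5, h=2) → closed; open now [(2,3) g=3 f=7, (3,1) g=4 f=5, (4,0) g=4 f=5, (5,1) g=4 f=7, (5,2) g=3 f=7, (5,3) g=2 f=7]

expanded=(4,1); open=[(2,3) g=3 f=7, (3,1) g=4 f=5, (4,0) g=4 f=5, (5,1) g=4 f=7, (5,2) g=3 f=7, (5,3) g=2 f=7]; closed=[(3,3), (3,4), (4,1), (4,2), (4,3), (4,4)]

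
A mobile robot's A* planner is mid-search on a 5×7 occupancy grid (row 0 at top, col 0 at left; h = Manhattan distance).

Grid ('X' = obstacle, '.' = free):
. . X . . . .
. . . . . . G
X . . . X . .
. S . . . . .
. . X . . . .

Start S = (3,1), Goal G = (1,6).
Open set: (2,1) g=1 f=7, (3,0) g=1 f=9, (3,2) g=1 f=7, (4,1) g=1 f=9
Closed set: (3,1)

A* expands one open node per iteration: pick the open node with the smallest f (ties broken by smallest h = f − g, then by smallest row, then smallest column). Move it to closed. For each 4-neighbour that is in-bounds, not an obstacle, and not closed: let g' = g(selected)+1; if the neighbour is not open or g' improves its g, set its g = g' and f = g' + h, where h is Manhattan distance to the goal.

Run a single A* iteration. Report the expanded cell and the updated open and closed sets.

step 1: expand (2,1) (f=7, h=6) → closed; open now [(1,1) g=2 f=7, (2,2) g=2 f=7, (3,0) g=1 f=9, (3,2) g=1 f=7, (4,1) g=1 f=9]

expanded=(2,1); open=[(1,1) g=2 f=7, (2,2) g=2 f=7, (3,0) g=1 f=9, (3,2) g=1 f=7, (4,1) g=1 f=9]; closed=[(2,1), (3,1)]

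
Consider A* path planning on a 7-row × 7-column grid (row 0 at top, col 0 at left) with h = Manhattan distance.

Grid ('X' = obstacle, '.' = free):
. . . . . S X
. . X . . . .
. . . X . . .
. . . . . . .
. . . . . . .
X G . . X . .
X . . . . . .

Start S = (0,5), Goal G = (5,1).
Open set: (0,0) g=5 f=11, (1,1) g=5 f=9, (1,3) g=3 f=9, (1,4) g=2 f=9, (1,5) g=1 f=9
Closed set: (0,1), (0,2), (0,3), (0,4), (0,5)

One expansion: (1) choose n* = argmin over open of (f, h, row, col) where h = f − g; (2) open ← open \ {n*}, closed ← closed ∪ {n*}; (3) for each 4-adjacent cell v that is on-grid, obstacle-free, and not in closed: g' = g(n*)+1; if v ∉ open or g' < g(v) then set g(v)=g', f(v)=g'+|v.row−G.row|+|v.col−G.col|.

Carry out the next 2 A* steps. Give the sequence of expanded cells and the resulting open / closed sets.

order=[(1,1) → (2,1)]; open=[(0,0) g=5 f=11, (1,0) g=6 f=11, (1,3) g=3 f=9, (1,4) g=2 f=9, (1,5) g=1 f=9, (2,0) g=7 f=11, (2,2) g=7 f=11, (3,1) g=7 f=9]; closed=[(0,1), (0,2), (0,3), (0,4), (0,5), (1,1), (2,1)]

step 1: expand (1,1) (f=9, h=4) → closed; open now [(0,0) g=5 f=11, (1,0) g=6 f=11, (1,3) g=3 f=9, (1,4) g=2 f=9, (1,5) g=1 f=9, (2,1) g=6 f=9]
step 2: expand (2,1) (f=9, h=3) → closed; open now [(0,0) g=5 f=11, (1,0) g=6 f=11, (1,3) g=3 f=9, (1,4) g=2 f=9, (1,5) g=1 f=9, (2,0) g=7 f=11, (2,2) g=7 f=11, (3,1) g=7 f=9]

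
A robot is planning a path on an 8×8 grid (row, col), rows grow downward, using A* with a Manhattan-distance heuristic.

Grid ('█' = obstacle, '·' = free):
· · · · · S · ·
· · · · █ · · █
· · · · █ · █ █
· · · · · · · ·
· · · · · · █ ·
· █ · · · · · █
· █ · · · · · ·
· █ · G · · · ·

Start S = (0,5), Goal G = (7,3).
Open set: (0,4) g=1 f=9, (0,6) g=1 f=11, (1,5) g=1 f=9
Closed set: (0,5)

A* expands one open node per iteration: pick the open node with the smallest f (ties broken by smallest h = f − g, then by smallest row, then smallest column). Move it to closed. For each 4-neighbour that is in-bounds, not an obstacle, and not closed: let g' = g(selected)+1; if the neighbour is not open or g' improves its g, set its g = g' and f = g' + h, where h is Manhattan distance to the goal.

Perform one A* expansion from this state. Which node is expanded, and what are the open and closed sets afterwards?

step 1: expand (0,4) (f=9, h=8) → closed; open now [(0,3) g=2 f=9, (0,6) g=1 f=11, (1,5) g=1 f=9]

expanded=(0,4); open=[(0,3) g=2 f=9, (0,6) g=1 f=11, (1,5) g=1 f=9]; closed=[(0,4), (0,5)]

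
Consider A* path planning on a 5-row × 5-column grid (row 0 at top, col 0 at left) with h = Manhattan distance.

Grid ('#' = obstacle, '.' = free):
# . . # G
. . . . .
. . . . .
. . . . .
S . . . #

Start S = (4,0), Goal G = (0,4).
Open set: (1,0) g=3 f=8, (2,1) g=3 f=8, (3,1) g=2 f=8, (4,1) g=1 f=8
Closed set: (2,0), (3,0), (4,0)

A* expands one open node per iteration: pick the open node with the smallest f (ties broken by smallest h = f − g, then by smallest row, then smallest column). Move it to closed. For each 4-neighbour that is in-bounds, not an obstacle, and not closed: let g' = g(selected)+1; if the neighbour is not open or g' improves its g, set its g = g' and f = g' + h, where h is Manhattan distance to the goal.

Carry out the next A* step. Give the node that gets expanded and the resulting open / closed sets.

step 1: expand (1,0) (f=8, h=5) → closed; open now [(1,1) g=4 f=8, (2,1) g=3 f=8, (3,1) g=2 f=8, (4,1) g=1 f=8]

expanded=(1,0); open=[(1,1) g=4 f=8, (2,1) g=3 f=8, (3,1) g=2 f=8, (4,1) g=1 f=8]; closed=[(1,0), (2,0), (3,0), (4,0)]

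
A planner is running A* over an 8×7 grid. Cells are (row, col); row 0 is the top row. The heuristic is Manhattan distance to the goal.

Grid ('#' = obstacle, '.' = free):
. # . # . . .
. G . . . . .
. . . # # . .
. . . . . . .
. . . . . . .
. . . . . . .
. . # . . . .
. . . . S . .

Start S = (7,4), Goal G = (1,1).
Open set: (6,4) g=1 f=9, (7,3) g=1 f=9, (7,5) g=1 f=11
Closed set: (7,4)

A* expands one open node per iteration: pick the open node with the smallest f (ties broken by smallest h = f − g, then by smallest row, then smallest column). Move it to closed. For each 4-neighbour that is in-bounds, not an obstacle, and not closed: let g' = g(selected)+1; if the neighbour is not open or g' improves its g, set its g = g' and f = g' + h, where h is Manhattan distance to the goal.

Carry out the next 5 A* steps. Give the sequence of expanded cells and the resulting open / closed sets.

step 1: expand (6,4) (f=9, h=8) → closed; open now [(5,4) g=2 f=9, (6,3) g=2 f=9, (6,5) g=2 f=11, (7,3) g=1 f=9, (7,5) g=1 f=11]
step 2: expand (5,4) (f=9, h=7) → closed; open now [(4,4) g=3 f=9, (5,3) g=3 f=9, (5,5) g=3 f=11, (6,3) g=2 f=9, (6,5) g=2 f=11, (7,3) g=1 f=9, (7,5) g=1 f=11]
step 3: expand (4,4) (f=9, h=6) → closed; open now [(3,4) g=4 f=9, (4,3) g=4 f=9, (4,5) g=4 f=11, (5,3) g=3 f=9, (5,5) g=3 f=11, (6,3) g=2 f=9, (6,5) g=2 f=11, (7,3) g=1 f=9, (7,5) g=1 f=11]
step 4: expand (3,4) (f=9, h=5) → closed; open now [(3,3) g=5 f=9, (3,5) g=5 f=11, (4,3) g=4 f=9, (4,5) g=4 f=11, (5,3) g=3 f=9, (5,5) g=3 f=11, (6,3) g=2 f=9, (6,5) g=2 f=11, (7,3) g=1 f=9, (7,5) g=1 f=11]
step 5: expand (3,3) (f=9, h=4) → closed; open now [(3,2) g=6 f=9, (3,5) g=5 f=11, (4,3) g=4 f=9, (4,5) g=4 f=11, (5,3) g=3 f=9, (5,5) g=3 f=11, (6,3) g=2 f=9, (6,5) g=2 f=11, (7,3) g=1 f=9, (7,5) g=1 f=11]

order=[(6,4) → (5,4) → (4,4) → (3,4) → (3,3)]; open=[(3,2) g=6 f=9, (3,5) g=5 f=11, (4,3) g=4 f=9, (4,5) g=4 f=11, (5,3) g=3 f=9, (5,5) g=3 f=11, (6,3) g=2 f=9, (6,5) g=2 f=11, (7,3) g=1 f=9, (7,5) g=1 f=11]; closed=[(3,3), (3,4), (4,4), (5,4), (6,4), (7,4)]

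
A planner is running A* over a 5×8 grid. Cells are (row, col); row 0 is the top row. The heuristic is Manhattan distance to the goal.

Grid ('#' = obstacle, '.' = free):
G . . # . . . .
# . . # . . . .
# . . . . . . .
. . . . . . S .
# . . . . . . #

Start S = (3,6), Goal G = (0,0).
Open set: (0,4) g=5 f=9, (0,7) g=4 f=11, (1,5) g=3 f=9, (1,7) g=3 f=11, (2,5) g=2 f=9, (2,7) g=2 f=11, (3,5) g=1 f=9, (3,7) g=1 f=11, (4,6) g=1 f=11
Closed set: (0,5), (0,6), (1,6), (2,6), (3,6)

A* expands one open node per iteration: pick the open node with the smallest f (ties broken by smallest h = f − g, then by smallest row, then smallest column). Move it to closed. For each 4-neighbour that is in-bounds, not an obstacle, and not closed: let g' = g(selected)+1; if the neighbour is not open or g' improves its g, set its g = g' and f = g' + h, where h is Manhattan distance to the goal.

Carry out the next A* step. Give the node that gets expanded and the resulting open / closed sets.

expanded=(0,4); open=[(0,7) g=4 f=11, (1,4) g=6 f=11, (1,5) g=3 f=9, (1,7) g=3 f=11, (2,5) g=2 f=9, (2,7) g=2 f=11, (3,5) g=1 f=9, (3,7) g=1 f=11, (4,6) g=1 f=11]; closed=[(0,4), (0,5), (0,6), (1,6), (2,6), (3,6)]

step 1: expand (0,4) (f=9, h=4) → closed; open now [(0,7) g=4 f=11, (1,4) g=6 f=11, (1,5) g=3 f=9, (1,7) g=3 f=11, (2,5) g=2 f=9, (2,7) g=2 f=11, (3,5) g=1 f=9, (3,7) g=1 f=11, (4,6) g=1 f=11]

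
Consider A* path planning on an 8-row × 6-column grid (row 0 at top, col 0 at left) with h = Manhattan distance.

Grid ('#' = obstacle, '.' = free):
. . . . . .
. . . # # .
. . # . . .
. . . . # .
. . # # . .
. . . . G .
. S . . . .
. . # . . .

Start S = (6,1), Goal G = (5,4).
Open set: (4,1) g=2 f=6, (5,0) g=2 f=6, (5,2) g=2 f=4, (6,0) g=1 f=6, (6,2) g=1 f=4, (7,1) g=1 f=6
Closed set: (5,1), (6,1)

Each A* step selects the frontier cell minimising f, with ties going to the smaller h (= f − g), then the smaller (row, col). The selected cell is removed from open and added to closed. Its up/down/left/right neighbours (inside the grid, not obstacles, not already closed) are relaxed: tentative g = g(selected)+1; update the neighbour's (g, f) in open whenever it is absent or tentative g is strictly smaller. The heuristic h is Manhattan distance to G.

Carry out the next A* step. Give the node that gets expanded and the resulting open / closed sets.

expanded=(5,2); open=[(4,1) g=2 f=6, (5,0) g=2 f=6, (5,3) g=3 f=4, (6,0) g=1 f=6, (6,2) g=1 f=4, (7,1) g=1 f=6]; closed=[(5,1), (5,2), (6,1)]

step 1: expand (5,2) (f=4, h=2) → closed; open now [(4,1) g=2 f=6, (5,0) g=2 f=6, (5,3) g=3 f=4, (6,0) g=1 f=6, (6,2) g=1 f=4, (7,1) g=1 f=6]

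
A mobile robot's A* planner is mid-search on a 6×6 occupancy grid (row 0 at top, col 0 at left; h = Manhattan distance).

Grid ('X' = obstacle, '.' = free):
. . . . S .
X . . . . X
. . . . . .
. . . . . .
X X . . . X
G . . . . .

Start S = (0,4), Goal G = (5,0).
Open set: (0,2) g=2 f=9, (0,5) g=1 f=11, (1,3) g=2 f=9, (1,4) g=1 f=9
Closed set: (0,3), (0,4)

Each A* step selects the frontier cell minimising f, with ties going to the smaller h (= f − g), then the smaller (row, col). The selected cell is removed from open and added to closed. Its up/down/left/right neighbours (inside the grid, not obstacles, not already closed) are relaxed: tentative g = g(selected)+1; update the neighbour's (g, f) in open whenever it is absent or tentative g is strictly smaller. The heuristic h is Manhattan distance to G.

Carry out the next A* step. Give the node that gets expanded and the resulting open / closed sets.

step 1: expand (0,2) (f=9, h=7) → closed; open now [(0,1) g=3 f=9, (0,5) g=1 f=11, (1,2) g=3 f=9, (1,3) g=2 f=9, (1,4) g=1 f=9]

expanded=(0,2); open=[(0,1) g=3 f=9, (0,5) g=1 f=11, (1,2) g=3 f=9, (1,3) g=2 f=9, (1,4) g=1 f=9]; closed=[(0,2), (0,3), (0,4)]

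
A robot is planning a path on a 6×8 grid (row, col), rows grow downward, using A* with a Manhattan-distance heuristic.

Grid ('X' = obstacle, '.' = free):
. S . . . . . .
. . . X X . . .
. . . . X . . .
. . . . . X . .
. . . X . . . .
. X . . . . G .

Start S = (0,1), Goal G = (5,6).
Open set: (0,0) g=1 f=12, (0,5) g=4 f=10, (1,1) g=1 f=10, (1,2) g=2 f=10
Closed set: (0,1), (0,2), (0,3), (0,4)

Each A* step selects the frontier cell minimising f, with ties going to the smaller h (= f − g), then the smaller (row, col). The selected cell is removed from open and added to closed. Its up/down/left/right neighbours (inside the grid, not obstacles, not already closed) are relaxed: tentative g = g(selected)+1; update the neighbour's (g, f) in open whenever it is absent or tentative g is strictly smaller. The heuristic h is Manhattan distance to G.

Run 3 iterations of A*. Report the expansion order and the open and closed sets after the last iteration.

step 1: expand (0,5) (f=10, h=6) → closed; open now [(0,0) g=1 f=12, (0,6) g=5 f=10, (1,1) g=1 f=10, (1,2) g=2 f=10, (1,5) g=5 f=10]
step 2: expand (0,6) (f=10, h=5) → closed; open now [(0,0) g=1 f=12, (0,7) g=6 f=12, (1,1) g=1 f=10, (1,2) g=2 f=10, (1,5) g=5 f=10, (1,6) g=6 f=10]
step 3: expand (1,6) (f=10, h=4) → closed; open now [(0,0) g=1 f=12, (0,7) g=6 f=12, (1,1) g=1 f=10, (1,2) g=2 f=10, (1,5) g=5 f=10, (1,7) g=7 f=12, (2,6) g=7 f=10]

order=[(0,5) → (0,6) → (1,6)]; open=[(0,0) g=1 f=12, (0,7) g=6 f=12, (1,1) g=1 f=10, (1,2) g=2 f=10, (1,5) g=5 f=10, (1,7) g=7 f=12, (2,6) g=7 f=10]; closed=[(0,1), (0,2), (0,3), (0,4), (0,5), (0,6), (1,6)]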